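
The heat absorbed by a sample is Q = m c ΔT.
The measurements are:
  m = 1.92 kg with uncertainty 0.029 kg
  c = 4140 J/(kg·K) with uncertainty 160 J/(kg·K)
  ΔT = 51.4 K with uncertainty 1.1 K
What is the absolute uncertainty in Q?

19100 J

Each factor contributes (exponent × relative error)² to (δQ/Q)²:
  (1·δm/m)² = (1×0.0151)² = 0.000228;  (1·δc/c)² = (1×0.0386)² = 0.00149;  (1·δΔT/ΔT)² = (1×0.0214)² = 0.000458
δQ/Q = √(0.00218) = 0.0467
Q = 4.09e+05 J, so δQ = 0.0467 × 4.09e+05 = 19100 J.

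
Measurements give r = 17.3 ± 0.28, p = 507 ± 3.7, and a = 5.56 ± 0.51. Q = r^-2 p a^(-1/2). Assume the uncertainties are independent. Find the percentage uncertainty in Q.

5.66%

Since Q is a product/quotient, work with relative uncertainties:
  (-2·δr/r)² = (-2×0.0162)² = 0.00105;  (1·δp/p)² = (1×0.00730)² = 5.33e-05;  (−½·δa/a)² = (-0.5×0.0917)² = 0.00210
δQ/Q = √(0.00320) = 0.0566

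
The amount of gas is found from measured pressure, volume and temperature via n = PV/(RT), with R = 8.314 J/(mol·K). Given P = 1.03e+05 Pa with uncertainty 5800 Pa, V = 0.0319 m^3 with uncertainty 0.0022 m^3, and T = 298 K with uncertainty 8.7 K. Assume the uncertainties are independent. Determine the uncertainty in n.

0.124 mol

Products/powers → add relative errors in quadrature, weighted by exponent:
  (1·δP/P)² = (1×0.0563)² = 0.00317;  (1·δV/V)² = (1×0.0690)² = 0.00476;  (-1·δT/T)² = (-1×0.0292)² = 0.000852
δn/n = √(0.00878) = 0.0937
n = 1.33 mol, so δn = 0.0937 × 1.33 = 0.124 mol.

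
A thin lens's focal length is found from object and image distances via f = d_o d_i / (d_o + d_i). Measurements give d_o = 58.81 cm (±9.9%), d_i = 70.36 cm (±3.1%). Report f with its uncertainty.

∂f/∂d_o = (d_i/(d_o+d_i))² = 0.297;  ∂f/∂d_i = (d_o/(d_o+d_i))² = 0.207
δf = √((∂f/∂d_o · δd_o)² + (∂f/∂d_i · δd_i)²) = √(2.98 + 0.204) = 1.79 cm
f = 32.03 cm.

32.03 ± 1.79 cm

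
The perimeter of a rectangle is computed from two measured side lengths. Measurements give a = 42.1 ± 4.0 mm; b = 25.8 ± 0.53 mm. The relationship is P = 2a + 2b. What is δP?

8.07 mm

Each term contributes (cᵢ δxᵢ)² to (δP)²:
  (2·δa)² = 64.0;  (2·δb)² = 1.12
δP = √(65.1) = 8.07 mm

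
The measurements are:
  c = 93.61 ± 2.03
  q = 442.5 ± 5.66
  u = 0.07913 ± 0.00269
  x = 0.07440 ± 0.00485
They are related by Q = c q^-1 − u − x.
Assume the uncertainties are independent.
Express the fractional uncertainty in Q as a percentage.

13.3%

Let p = c·q^-1 = 0.2115. δp/p = √((1·δc/c)² + (-1·δq/q)²) = √(0.000470 + 0.000164) = 0.0252, so δp = 0.00533.
Q = p − u − x: δQ = √(δp² + δu² + δx²) = √(2.84e-05 + 7.24e-06 + 2.35e-05) = 0.00769
Q = 0.05802, so δQ/Q = 0.00769/0.05802 = 0.133.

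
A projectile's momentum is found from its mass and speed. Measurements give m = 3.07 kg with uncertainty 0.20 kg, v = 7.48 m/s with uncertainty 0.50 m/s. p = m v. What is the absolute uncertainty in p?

2.14 kg·m/s

Products/powers → add relative errors in quadrature, weighted by exponent:
  (1·δm/m)² = (1×0.0651)² = 0.00424;  (1·δv/v)² = (1×0.0668)² = 0.00447
δp/p = √(0.00871) = 0.0933
p = 23.0 kg·m/s, so δp = 0.0933 × 23.0 = 2.14 kg·m/s.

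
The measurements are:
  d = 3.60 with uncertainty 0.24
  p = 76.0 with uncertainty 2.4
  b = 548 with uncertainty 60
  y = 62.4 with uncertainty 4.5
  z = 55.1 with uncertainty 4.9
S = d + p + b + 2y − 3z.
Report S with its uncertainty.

587 ± 62.5

S is a linear combination, so absolute uncertainties add in quadrature:
  (δd)² = 0.0576;  (δp)² = 5.76;  (δb)² = 3600;  (2·δy)² = 81.0;  (3·δz)² = 216
δS = √(3900) = 62.5
S = 587.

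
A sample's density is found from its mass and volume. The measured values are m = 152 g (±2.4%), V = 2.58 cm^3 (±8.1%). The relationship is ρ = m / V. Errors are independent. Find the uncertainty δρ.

4.98 g/cm^3

Relative error in a monomial: (δρ/ρ)² = Σ (nᵢ · δxᵢ/xᵢ)².
  (1·δm/m)² = (1×0.0240)² = 0.000576;  (-1·δV/V)² = (-1×0.0810)² = 0.00656
δρ/ρ = √(0.00714) = 0.0845
ρ = 58.9 g/cm^3, so δρ = 0.0845 × 58.9 = 4.98 g/cm^3.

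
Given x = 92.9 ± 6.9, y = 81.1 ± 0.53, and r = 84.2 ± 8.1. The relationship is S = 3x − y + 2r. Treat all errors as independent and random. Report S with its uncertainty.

Each term contributes (cᵢ δxᵢ)² to (δS)²:
  (3·δx)² = 428;  (δy)² = 0.281;  (2·δr)² = 262
δS = √(691) = 26.3
S = 366.

366 ± 26.3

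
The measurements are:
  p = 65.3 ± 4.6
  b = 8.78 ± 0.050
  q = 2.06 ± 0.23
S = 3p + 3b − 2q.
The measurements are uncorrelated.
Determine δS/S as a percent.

Each term contributes (cᵢ δxᵢ)² to (δS)²:
  (3·δp)² = 190;  (3·δb)² = 0.0225;  (2·δq)² = 0.212
δS = √(191) = 13.8
S = 218, so δS/S = 13.8/218 = 0.0633.

6.33%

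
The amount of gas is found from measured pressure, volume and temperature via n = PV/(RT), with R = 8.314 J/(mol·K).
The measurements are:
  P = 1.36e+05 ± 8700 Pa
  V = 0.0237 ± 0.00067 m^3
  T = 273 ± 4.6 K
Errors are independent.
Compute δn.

n is a product of powers, so relative uncertainties combine in quadrature:
  (1·δP/P)² = (1×0.0640)² = 0.00409;  (1·δV/V)² = (1×0.0283)² = 0.000799;  (-1·δT/T)² = (-1×0.0168)² = 0.000284
δn/n = √(0.00518) = 0.0719
n = 1.42 mol, so δn = 0.0719 × 1.42 = 0.102 mol.

0.102 mol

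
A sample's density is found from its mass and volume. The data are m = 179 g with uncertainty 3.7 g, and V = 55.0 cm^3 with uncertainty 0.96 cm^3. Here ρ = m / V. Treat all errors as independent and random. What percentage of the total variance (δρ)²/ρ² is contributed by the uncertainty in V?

41.6%

(δρ/ρ)² = (1·δm/m)² + (-1·δV/V)²
  m term: (1×0.0207)² = 0.000427
  V term: (-1×0.0175)² = 0.000305
Total = 0.000732. Share from V = 0.000305/0.000732 = 0.416.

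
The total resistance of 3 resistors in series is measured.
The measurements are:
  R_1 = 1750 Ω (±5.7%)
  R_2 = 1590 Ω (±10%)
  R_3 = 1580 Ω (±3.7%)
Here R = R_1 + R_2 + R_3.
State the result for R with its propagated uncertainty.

For a sum/difference, combine absolute errors in quadrature:
  (δR_1)² = 9950;  (δR_2)² = 25300;  (δR_3)² = 3420
δR = √(38600) = 197 Ω
R = 4920 Ω.

4920 ± 197 Ω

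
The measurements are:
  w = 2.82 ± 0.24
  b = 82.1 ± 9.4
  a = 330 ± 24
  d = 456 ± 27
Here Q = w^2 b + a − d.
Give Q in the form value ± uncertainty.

Let p = w^2·b = 653. δp/p = √((2·δw/w)² + (1·δb/b)²) = √(0.0290 + 0.0131) = 0.205, so δp = 134.
Q = p + a − d: δQ = √(δp² + δa² + δd²) = √(17900 + 576 + 729) = 139
Q = 527.

527 ± 139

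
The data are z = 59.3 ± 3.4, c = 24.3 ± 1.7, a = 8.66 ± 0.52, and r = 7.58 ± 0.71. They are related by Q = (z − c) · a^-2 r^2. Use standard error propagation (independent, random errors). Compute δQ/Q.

0.248

Let u = z − c = 35.0. δu = √(δz² + δc²) = √(11.6 + 2.89) = 3.80, so δu/u = 0.109.
Q is then a monomial in u, a, r:
δQ/Q = √((δu/u)² + (-2·δa/a)² + (2·δr/r)²) = √(0.0118 + 0.0144 + 0.0351) = 0.248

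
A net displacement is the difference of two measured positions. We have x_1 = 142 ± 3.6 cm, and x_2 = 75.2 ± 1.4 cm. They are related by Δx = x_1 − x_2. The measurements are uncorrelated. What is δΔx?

3.86 cm

Δx is a linear combination, so absolute uncertainties add in quadrature:
  (δx_1)² = 13.0;  (δx_2)² = 1.96
δΔx = √(14.9) = 3.86 cm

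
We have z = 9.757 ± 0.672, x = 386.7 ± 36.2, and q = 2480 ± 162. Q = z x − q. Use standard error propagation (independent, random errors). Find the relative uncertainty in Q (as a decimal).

Let p = z·x = 3773. δp/p = √((1·δz/z)² + (1·δx/x)²) = √(0.00474 + 0.00876) = 0.116, so δp = 438.
Q = p − q: δQ = √(δp² + δq²) = √(1.92e+05 + 26200) = 467
Q = 1293, so δQ/Q = 467/1293 = 0.362.

0.362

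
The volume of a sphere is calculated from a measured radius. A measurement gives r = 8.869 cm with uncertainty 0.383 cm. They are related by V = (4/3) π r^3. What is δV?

379 cm^3

V is a product of powers, so relative uncertainties combine in quadrature:
  (3·δr/r)² = (3×0.0432)² = 0.0168
δV/V = √(0.0168) = 0.130
V = 2922 cm^3, so δV = 0.130 × 2922 = 379 cm^3.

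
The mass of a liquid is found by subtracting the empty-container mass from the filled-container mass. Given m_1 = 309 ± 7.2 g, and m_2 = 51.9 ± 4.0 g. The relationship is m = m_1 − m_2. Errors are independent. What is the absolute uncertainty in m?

8.24 g

Absolute uncertainties add in quadrature for a linear combination:
  (δm_1)² = 51.8;  (δm_2)² = 16.0
δm = √(67.8) = 8.24 g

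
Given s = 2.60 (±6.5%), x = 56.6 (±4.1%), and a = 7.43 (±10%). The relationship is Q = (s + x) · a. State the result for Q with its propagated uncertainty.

440 ± 47.3

Let u = s + x = 59.2. δu = √(δs² + δx²) = √(0.0286 + 5.39) = 2.33, so δu/u = 0.0393.
Q is then a monomial in u, a:
δQ/Q = √((δu/u)² + (1·δa/a)²) = √(0.00154 + 0.0100) = 0.107
Q = 440, so δQ = 0.107 × 440 = 47.3.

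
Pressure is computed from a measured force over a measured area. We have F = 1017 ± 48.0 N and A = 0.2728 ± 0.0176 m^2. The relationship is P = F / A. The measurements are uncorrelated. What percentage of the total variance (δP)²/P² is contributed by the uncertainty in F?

(δP/P)² = (1·δF/F)² + (-1·δA/A)²
  F term: (1×0.0472)² = 0.00223
  A term: (-1×0.0645)² = 0.00416
Total = 0.00639. Share from F = 0.00223/0.00639 = 0.349.

34.9%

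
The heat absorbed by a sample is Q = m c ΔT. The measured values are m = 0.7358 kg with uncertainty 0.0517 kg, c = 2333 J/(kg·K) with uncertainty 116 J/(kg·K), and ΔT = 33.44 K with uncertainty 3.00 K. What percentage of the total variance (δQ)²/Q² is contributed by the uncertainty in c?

(δQ/Q)² = (1·δm/m)² + (1·δc/c)² + (1·δΔT/ΔT)²
  m term: (1×0.0703)² = 0.00494
  c term: (1×0.0497)² = 0.00247
  ΔT term: (1×0.0897)² = 0.00805
Total = 0.0155. Share from c = 0.00247/0.0155 = 0.160.

16.0%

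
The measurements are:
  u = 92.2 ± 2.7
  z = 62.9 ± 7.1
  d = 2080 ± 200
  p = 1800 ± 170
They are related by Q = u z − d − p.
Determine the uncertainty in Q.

725

Let w = u·z = 5800. δw/w = √((1·δu/u)² + (1·δz/z)²) = √(0.000858 + 0.0127) = 0.117, so δw = 676.
Q = w − d − p: δQ = √(δw² + δd² + δp²) = √(4.57e+05 + 40000 + 28900) = 725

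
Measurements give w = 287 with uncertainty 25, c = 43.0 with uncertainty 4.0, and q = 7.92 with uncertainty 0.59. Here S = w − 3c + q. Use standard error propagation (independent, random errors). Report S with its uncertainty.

166 ± 27.7

Absolute uncertainties add in quadrature for a linear combination:
  (δw)² = 625;  (3·δc)² = 144;  (δq)² = 0.348
δS = √(769) = 27.7
S = 166.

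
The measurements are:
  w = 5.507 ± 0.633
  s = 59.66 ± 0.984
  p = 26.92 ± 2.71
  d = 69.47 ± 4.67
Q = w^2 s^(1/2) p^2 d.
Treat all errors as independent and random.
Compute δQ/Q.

Relative error in a monomial: (δQ/Q)² = Σ (nᵢ · δxᵢ/xᵢ)².
  (2·δw/w)² = (2×0.115)² = 0.0528;  (½·δs/s)² = (0.5×0.0165)² = 6.8e-05;  (2·δp/p)² = (2×0.101)² = 0.0405;  (1·δd/d)² = (1×0.0672)² = 0.00452
δQ/Q = √(0.0980) = 0.313

0.313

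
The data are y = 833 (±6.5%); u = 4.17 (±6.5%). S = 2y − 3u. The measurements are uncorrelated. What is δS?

S is a linear combination, so absolute uncertainties add in quadrature:
  (2·δy)² = 11700;  (3·δu)² = 0.661
δS = √(11700) = 108

108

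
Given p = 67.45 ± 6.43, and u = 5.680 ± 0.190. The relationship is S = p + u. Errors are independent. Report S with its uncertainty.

S is a linear combination, so absolute uncertainties add in quadrature:
  (δp)² = 41.3;  (δu)² = 0.0361
δS = √(41.4) = 6.43
S = 73.13.

73.13 ± 6.43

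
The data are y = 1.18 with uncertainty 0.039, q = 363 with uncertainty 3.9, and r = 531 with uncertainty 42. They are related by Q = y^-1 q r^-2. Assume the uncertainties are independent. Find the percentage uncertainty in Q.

Since Q is a product/quotient, work with relative uncertainties:
  (-1·δy/y)² = (-1×0.0331)² = 0.00109;  (1·δq/q)² = (1×0.0107)² = 0.000115;  (-2·δr/r)² = (-2×0.0791)² = 0.0250
δQ/Q = √(0.0262) = 0.162

16.2%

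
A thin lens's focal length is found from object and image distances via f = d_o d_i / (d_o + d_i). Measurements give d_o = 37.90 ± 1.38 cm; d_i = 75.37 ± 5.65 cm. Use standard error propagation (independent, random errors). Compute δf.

0.879 cm

∂f/∂d_o = (d_i/(d_o+d_i))² = 0.443;  ∂f/∂d_i = (d_o/(d_o+d_i))² = 0.112
δf = √((∂f/∂d_o · δd_o)² + (∂f/∂d_i · δd_i)²) = √(0.373 + 0.400) = 0.879 cm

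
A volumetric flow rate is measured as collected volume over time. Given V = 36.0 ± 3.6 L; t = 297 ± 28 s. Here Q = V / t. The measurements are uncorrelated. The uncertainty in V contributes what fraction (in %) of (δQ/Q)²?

52.9%

(δQ/Q)² = (1·δV/V)² + (-1·δt/t)²
  V term: (1×0.100)² = 0.0100
  t term: (-1×0.0943)² = 0.00889
Total = 0.0189. Share from V = 0.0100/0.0189 = 0.529.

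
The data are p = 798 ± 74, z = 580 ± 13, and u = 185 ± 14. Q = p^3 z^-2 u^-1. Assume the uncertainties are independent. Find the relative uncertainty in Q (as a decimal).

0.292

Products/powers → add relative errors in quadrature, weighted by exponent:
  (3·δp/p)² = (3×0.0927)² = 0.0774;  (-2·δz/z)² = (-2×0.0224)² = 0.00201;  (-1·δu/u)² = (-1×0.0757)² = 0.00573
δQ/Q = √(0.0851) = 0.292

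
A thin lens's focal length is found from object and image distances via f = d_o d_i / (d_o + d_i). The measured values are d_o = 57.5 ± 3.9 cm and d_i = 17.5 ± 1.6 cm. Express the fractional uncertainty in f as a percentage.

7.19%

∂f/∂d_o = (d_i/(d_o+d_i))² = 0.0544;  ∂f/∂d_i = (d_o/(d_o+d_i))² = 0.588
δf = √((∂f/∂d_o · δd_o)² + (∂f/∂d_i · δd_i)²) = √(0.0451 + 0.884) = 0.964 cm
f = 13.4 cm, so δf/f = 0.964/13.4 = 0.0719.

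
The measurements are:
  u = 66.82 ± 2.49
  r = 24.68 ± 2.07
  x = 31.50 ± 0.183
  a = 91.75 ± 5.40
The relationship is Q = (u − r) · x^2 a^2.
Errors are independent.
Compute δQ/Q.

0.141

Let w = u − r = 42.14. δw = √(δu² + δr²) = √(6.20 + 4.28) = 3.24, so δw/w = 0.0768.
Q is then a monomial in w, x, a:
δQ/Q = √((δw/w)² + (2·δx/x)² + (2·δa/a)²) = √(0.00590 + 0.000135 + 0.0139) = 0.141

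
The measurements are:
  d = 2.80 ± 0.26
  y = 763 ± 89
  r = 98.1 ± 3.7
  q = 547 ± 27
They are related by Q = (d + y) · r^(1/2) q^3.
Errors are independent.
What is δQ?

Let u = d + y = 766. δu = √(δd² + δy²) = √(0.0676 + 7920) = 89.0, so δu/u = 0.116.
Q is then a monomial in u, r, q:
δQ/Q = √((δu/u)² + (½·δr/r)² + (3·δq/q)²) = √(0.0135 + 0.000356 + 0.0219) = 0.189
Q = 1.24e+12, so δQ = 0.189 × 1.24e+12 = 2.35e+11.

2.35e+11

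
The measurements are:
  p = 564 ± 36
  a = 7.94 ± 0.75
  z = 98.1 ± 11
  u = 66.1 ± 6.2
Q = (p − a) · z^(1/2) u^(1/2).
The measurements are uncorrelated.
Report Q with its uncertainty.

Let w = p − a = 556. δw = √(δp² + δa²) = √(1300 + 0.562) = 36.0, so δw/w = 0.0648.
Q is then a monomial in w, z, u:
δQ/Q = √((δw/w)² + (½·δz/z)² + (½·δu/u)²) = √(0.00419 + 0.00314 + 0.00220) = 0.0977
Q = 44800, so δQ = 0.0977 × 44800 = 4370.

44800 ± 4370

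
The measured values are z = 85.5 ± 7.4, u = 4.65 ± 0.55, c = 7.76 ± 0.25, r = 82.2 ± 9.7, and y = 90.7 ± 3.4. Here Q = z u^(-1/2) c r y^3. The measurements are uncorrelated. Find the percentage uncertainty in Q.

19.6%

Relative error in a monomial: (δQ/Q)² = Σ (nᵢ · δxᵢ/xᵢ)².
  (1·δz/z)² = (1×0.0865)² = 0.00749;  (−½·δu/u)² = (-0.5×0.118)² = 0.00350;  (1·δc/c)² = (1×0.0322)² = 0.00104;  (1·δr/r)² = (1×0.118)² = 0.0139;  (3·δy/y)² = (3×0.0375)² = 0.0126
δQ/Q = √(0.0386) = 0.196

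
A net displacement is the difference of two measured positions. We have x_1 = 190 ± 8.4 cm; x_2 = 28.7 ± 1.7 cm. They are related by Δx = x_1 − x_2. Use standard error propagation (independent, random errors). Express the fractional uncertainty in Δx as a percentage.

5.31%

For a sum/difference, combine absolute errors in quadrature:
  (δx_1)² = 70.6;  (δx_2)² = 2.89
δΔx = √(73.5) = 8.57 cm
Δx = 161 cm, so δΔx/Δx = 8.57/161 = 0.0531.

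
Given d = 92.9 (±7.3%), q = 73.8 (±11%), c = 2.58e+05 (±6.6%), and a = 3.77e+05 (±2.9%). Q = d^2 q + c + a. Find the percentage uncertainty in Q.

9.29%

Let p = d^2·q = 6.37e+05. δp/p = √((2·δd/d)² + (1·δq/q)²) = √(0.0213 + 0.0121) = 0.183, so δp = 1.16e+05.
Q = p + c + a: δQ = √(δp² + δc² + δa²) = √(1.36e+10 + 2.9e+08 + 1.2e+08) = 1.18e+05
Q = 1.27e+06, so δQ/Q = 1.18e+05/1.27e+06 = 0.0929.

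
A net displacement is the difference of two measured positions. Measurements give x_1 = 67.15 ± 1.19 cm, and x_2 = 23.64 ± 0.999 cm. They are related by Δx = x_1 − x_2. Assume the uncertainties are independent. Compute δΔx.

Absolute uncertainties add in quadrature for a linear combination:
  (δx_1)² = 1.42;  (δx_2)² = 0.998
δΔx = √(2.41) = 1.55 cm

1.55 cm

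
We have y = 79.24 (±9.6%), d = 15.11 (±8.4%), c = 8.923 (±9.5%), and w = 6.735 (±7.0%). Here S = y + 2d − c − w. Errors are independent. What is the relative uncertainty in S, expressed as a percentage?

8.61%

Absolute uncertainties add in quadrature for a linear combination:
  (δy)² = 57.9;  (2·δd)² = 6.44;  (δc)² = 0.719;  (δw)² = 0.222
δS = √(65.3) = 8.08
S = 93.80, so δS/S = 8.08/93.80 = 0.0861.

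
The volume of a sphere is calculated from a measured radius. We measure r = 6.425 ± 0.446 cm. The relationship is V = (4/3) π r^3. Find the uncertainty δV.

231 cm^3

Relative error in a monomial: (δV/V)² = Σ (nᵢ · δxᵢ/xᵢ)².
  (3·δr/r)² = (3×0.0694)² = 0.0434
δV/V = √(0.0434) = 0.208
V = 1111 cm^3, so δV = 0.208 × 1111 = 231 cm^3.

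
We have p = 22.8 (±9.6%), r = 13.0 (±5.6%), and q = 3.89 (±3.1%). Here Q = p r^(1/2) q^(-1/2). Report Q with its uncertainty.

41.7 ± 4.22

For a monomial Q ∝ p, r^(1/2), q^(-1/2), fractional errors add in quadrature:
  (1·δp/p)² = (1×0.0960)² = 0.00922;  (½·δr/r)² = (0.5×0.0560)² = 0.000784;  (−½·δq/q)² = (-0.5×0.0310)² = 0.000240
δQ/Q = √(0.0102) = 0.101
Q = 41.7, so δQ = 0.101 × 41.7 = 4.22.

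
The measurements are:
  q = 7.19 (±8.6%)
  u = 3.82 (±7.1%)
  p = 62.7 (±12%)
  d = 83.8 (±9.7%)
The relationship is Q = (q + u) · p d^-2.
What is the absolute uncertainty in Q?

0.0232

Let w = q + u = 11.0. δw = √(δq² + δu²) = √(0.382 + 0.0736) = 0.675, so δw/w = 0.0613.
Q is then a monomial in w, p, d:
δQ/Q = √((δw/w)² + (1·δp/p)² + (-2·δd/d)²) = √(0.00376 + 0.0144 + 0.0376) = 0.236
Q = 0.0983, so δQ = 0.236 × 0.0983 = 0.0232.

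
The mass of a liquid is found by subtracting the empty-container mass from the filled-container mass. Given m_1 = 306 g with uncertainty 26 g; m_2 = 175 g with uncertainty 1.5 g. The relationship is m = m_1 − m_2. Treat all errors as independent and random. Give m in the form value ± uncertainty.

131 ± 26.0 g

Each term contributes (cᵢ δxᵢ)² to (δm)²:
  (δm_1)² = 676;  (δm_2)² = 2.25
δm = √(678) = 26.0 g
m = 131 g.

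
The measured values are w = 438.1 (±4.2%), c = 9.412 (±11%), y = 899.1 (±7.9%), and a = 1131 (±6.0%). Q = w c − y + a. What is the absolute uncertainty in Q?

495

Let p = w·c = 4123. δp/p = √((1·δw/w)² + (1·δc/c)²) = √(0.00176 + 0.0121) = 0.118, so δp = 486.
Q = p − y + a: δQ = √(δp² + δy² + δa²) = √(2.36e+05 + 5050 + 4600) = 495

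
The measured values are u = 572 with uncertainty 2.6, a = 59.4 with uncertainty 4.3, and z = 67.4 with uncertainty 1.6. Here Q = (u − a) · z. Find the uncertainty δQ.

Let w = u − a = 513. δw = √(δu² + δa²) = √(6.76 + 18.5) = 5.02, so δw/w = 0.00980.
Q is then a monomial in w, z:
δQ/Q = √((δw/w)² + (1·δz/z)²) = √(9.61e-05 + 0.000564) = 0.0257
Q = 34500, so δQ = 0.0257 × 34500 = 887.

887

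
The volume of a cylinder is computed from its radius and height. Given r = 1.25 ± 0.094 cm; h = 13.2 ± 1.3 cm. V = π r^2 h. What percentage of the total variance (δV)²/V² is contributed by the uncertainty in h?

30.0%

(δV/V)² = (2·δr/r)² + (1·δh/h)²
  r term: (2×0.0752)² = 0.0226
  h term: (1×0.0985)² = 0.00970
Total = 0.0323. Share from h = 0.00970/0.0323 = 0.300.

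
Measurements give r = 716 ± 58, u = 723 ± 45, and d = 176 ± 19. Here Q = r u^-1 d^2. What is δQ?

7330

Products/powers → add relative errors in quadrature, weighted by exponent:
  (1·δr/r)² = (1×0.0810)² = 0.00656;  (-1·δu/u)² = (-1×0.0622)² = 0.00387;  (2·δd/d)² = (2×0.108)² = 0.0466
δQ/Q = √(0.0571) = 0.239
Q = 30700, so δQ = 0.239 × 30700 = 7330.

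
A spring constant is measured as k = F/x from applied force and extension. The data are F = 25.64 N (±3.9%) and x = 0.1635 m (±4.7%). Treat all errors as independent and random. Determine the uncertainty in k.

9.58 N/m

Each factor contributes (exponent × relative error)² to (δk/k)²:
  (1·δF/F)² = (1×0.0390)² = 0.00152;  (-1·δx/x)² = (-1×0.0470)² = 0.00221
δk/k = √(0.00373) = 0.0611
k = 156.8 N/m, so δk = 0.0611 × 156.8 = 9.58 N/m.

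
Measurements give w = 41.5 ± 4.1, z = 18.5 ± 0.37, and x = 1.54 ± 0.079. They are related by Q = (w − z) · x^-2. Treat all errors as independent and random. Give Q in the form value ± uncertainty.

Let u = w − z = 23.0. δu = √(δw² + δz²) = √(16.8 + 0.137) = 4.12, so δu/u = 0.179.
Q is then a monomial in u, x:
δQ/Q = √((δu/u)² + (-2·δx/x)²) = √(0.0320 + 0.0105) = 0.206
Q = 9.70, so δQ = 0.206 × 9.70 = 2.00.

9.70 ± 2.00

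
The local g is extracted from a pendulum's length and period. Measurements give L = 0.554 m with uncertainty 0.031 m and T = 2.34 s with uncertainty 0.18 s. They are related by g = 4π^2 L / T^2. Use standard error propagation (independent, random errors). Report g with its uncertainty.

3.99 ± 0.654 m/s^2

g is a product of powers, so relative uncertainties combine in quadrature:
  (1·δL/L)² = (1×0.0560)² = 0.00313;  (-2·δT/T)² = (-2×0.0769)² = 0.0237
δg/g = √(0.0268) = 0.164
g = 3.99 m/s^2, so δg = 0.164 × 3.99 = 0.654 m/s^2.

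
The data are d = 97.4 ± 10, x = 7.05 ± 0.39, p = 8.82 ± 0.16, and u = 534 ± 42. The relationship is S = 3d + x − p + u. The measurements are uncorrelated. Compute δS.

51.6

Each term contributes (cᵢ δxᵢ)² to (δS)²:
  (3·δd)² = 900;  (δx)² = 0.152;  (δp)² = 0.0256;  (δu)² = 1760
δS = √(2660) = 51.6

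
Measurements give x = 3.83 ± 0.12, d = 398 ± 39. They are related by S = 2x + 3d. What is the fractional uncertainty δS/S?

S is a linear combination, so absolute uncertainties add in quadrature:
  (2·δx)² = 0.0576;  (3·δd)² = 13700
δS = √(13700) = 117
S = 1200, so δS/S = 117/1200 = 0.0974.

0.0974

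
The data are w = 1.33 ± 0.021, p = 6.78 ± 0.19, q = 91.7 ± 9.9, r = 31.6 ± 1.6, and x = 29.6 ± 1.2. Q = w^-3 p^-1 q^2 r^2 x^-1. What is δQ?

4410

Since Q is a product/quotient, work with relative uncertainties:
  (-3·δw/w)² = (-3×0.0158)² = 0.00224;  (-1·δp/p)² = (-1×0.0280)² = 0.000785;  (2·δq/q)² = (2×0.108)² = 0.0466;  (2·δr/r)² = (2×0.0506)² = 0.0103;  (-1·δx/x)² = (-1×0.0405)² = 0.00164
δQ/Q = √(0.0615) = 0.248
Q = 17800, so δQ = 0.248 × 17800 = 4410.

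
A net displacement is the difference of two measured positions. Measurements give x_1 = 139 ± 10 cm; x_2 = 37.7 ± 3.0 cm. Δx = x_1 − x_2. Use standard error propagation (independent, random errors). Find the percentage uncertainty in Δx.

10.3%

For a sum/difference, combine absolute errors in quadrature:
  (δx_1)² = 100;  (δx_2)² = 9.00
δΔx = √(109) = 10.4 cm
Δx = 101 cm, so δΔx/Δx = 10.4/101 = 0.103.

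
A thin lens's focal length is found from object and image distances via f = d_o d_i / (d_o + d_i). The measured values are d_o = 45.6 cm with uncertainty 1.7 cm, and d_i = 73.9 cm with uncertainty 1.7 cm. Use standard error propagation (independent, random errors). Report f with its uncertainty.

28.2 ± 0.696 cm

∂f/∂d_o = (d_i/(d_o+d_i))² = 0.382;  ∂f/∂d_i = (d_o/(d_o+d_i))² = 0.146
δf = √((∂f/∂d_o · δd_o)² + (∂f/∂d_i · δd_i)²) = √(0.423 + 0.0613) = 0.696 cm
f = 28.2 cm.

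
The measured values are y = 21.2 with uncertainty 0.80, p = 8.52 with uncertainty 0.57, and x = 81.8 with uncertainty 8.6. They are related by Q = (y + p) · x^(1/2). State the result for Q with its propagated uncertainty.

Let u = y + p = 29.7. δu = √(δy² + δp²) = √(0.640 + 0.325) = 0.982, so δu/u = 0.0331.
Q is then a monomial in u, x:
δQ/Q = √((δu/u)² + (½·δx/x)²) = √(0.00109 + 0.00276) = 0.0621
Q = 269, so δQ = 0.0621 × 269 = 16.7.

269 ± 16.7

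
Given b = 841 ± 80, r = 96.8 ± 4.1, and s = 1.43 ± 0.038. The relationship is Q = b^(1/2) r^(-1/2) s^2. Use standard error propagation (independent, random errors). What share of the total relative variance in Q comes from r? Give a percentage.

(δQ/Q)² = (½·δb/b)² + (−½·δr/r)² + (2·δs/s)²
  b term: (0.5×0.0951)² = 0.00226
  r term: (-0.5×0.0424)² = 0.000448
  s term: (2×0.0266)² = 0.00282
Total = 0.00554. Share from r = 0.000448/0.00554 = 0.0810.

8.10%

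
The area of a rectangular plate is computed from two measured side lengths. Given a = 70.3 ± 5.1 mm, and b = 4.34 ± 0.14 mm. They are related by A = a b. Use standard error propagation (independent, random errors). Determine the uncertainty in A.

24.2 mm^2

Products/powers → add relative errors in quadrature, weighted by exponent:
  (1·δa/a)² = (1×0.0725)² = 0.00526;  (1·δb/b)² = (1×0.0323)² = 0.00104
δA/A = √(0.00630) = 0.0794
A = 305 mm^2, so δA = 0.0794 × 305 = 24.2 mm^2.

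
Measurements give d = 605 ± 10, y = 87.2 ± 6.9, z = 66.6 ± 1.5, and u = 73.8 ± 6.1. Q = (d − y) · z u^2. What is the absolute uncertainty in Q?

Let w = d − y = 518. δw = √(δd² + δy²) = √(100 + 47.6) = 12.1, so δw/w = 0.0235.
Q is then a monomial in w, z, u:
δQ/Q = √((δw/w)² + (1·δz/z)² + (2·δu/u)²) = √(0.000551 + 0.000507 + 0.0273) = 0.168
Q = 1.88e+08, so δQ = 0.168 × 1.88e+08 = 3.16e+07.

3.16e+07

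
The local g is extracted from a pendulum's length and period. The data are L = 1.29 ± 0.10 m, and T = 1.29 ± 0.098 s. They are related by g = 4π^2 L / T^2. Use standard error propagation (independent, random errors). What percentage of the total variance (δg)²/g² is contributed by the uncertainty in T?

79.3%

(δg/g)² = (1·δL/L)² + (-2·δT/T)²
  L term: (1×0.0775)² = 0.00601
  T term: (-2×0.0760)² = 0.0231
Total = 0.0291. Share from T = 0.0231/0.0291 = 0.793.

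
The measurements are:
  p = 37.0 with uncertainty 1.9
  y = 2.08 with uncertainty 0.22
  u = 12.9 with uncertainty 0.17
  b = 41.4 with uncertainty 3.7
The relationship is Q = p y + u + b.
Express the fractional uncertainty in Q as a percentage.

7.45%

Let w = p·y = 77.0. δw/w = √((1·δp/p)² + (1·δy/y)²) = √(0.00264 + 0.0112) = 0.118, so δw = 9.05.
Q = w + u + b: δQ = √(δw² + δu² + δb²) = √(81.9 + 0.0289 + 13.7) = 9.78
Q = 131, so δQ/Q = 9.78/131 = 0.0745.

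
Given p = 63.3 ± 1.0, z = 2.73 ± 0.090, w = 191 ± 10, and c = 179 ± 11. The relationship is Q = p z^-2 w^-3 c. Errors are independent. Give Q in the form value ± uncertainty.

(2.18 ± 0.397) × 10^-4

Relative error in a monomial: (δQ/Q)² = Σ (nᵢ · δxᵢ/xᵢ)².
  (1·δp/p)² = (1×0.0158)² = 0.000250;  (-2·δz/z)² = (-2×0.0330)² = 0.00435;  (-3·δw/w)² = (-3×0.0524)² = 0.0247;  (1·δc/c)² = (1×0.0615)² = 0.00378
δQ/Q = √(0.0330) = 0.182
Q = 0.000218, so δQ = 0.182 × 0.000218 = 3.97e-05.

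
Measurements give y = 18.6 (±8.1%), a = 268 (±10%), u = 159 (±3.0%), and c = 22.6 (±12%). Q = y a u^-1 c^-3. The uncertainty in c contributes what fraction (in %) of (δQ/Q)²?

(δQ/Q)² = (1·δy/y)² + (1·δa/a)² + (-1·δu/u)² + (-3·δc/c)²
  y term: (1×0.0810)² = 0.00656
  a term: (1×0.100)² = 0.0100
  u term: (-1×0.0300)² = 0.000900
  c term: (-3×0.120)² = 0.130
Total = 0.147. Share from c = 0.130/0.147 = 0.881.

88.1%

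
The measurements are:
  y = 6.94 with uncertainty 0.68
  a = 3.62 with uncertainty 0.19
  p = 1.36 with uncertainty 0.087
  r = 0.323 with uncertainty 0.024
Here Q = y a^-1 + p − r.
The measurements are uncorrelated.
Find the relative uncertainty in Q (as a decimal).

0.0783

Let w = y·a^-1 = 1.92. δw/w = √((1·δy/y)² + (-1·δa/a)²) = √(0.00960 + 0.00275) = 0.111, so δw = 0.213.
Q = w + p − r: δQ = √(δw² + δp² + δr²) = √(0.0454 + 0.00757 + 0.000576) = 0.231
Q = 2.95, so δQ/Q = 0.231/2.95 = 0.0783.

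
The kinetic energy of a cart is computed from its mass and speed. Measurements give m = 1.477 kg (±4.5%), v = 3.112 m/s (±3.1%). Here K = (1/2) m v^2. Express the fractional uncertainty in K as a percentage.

7.66%

Since K is a product/quotient, work with relative uncertainties:
  (1·δm/m)² = (1×0.0450)² = 0.00202;  (2·δv/v)² = (2×0.0310)² = 0.00384
δK/K = √(0.00587) = 0.0766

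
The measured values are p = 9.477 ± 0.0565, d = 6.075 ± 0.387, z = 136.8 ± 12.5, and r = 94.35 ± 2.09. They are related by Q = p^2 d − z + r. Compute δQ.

37.6

Let w = p^2·d = 545.6. δw/w = √((2·δp/p)² + (1·δd/d)²) = √(0.000142 + 0.00406) = 0.0648, so δw = 35.4.
Q = w − z + r: δQ = √(δw² + δz² + δr²) = √(1250 + 156 + 4.37) = 37.6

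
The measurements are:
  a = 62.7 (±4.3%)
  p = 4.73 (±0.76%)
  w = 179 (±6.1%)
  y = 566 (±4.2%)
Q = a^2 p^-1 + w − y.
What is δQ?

Let h = a^2·p^-1 = 831. δh/h = √((2·δa/a)² + (-1·δp/p)²) = √(0.00740 + 5.78e-05) = 0.0863, so δh = 71.8.
Q = h + w − y: δQ = √(δh² + δw² + δy²) = √(5150 + 119 + 565) = 76.4

76.4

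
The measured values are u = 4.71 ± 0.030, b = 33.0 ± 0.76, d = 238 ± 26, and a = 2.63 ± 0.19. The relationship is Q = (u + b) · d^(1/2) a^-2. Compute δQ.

Let w = u + b = 37.7. δw = √(δu² + δb²) = √(0.000900 + 0.578) = 0.761, so δw/w = 0.0202.
Q is then a monomial in w, d, a:
δQ/Q = √((δw/w)² + (½·δd/d)² + (-2·δa/a)²) = √(0.000407 + 0.00298 + 0.0209) = 0.156
Q = 84.1, so δQ = 0.156 × 84.1 = 13.1.

13.1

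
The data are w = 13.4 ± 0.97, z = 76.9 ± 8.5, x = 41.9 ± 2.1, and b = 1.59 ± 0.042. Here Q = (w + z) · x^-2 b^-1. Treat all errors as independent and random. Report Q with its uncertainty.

Let u = w + z = 90.3. δu = √(δw² + δz²) = √(0.941 + 72.2) = 8.56, so δu/u = 0.0947.
Q is then a monomial in u, x, b:
δQ/Q = √((δu/u)² + (-2·δx/x)² + (-1·δb/b)²) = √(0.00898 + 0.0100 + 0.000698) = 0.140
Q = 0.0323, so δQ = 0.140 × 0.0323 = 0.00454.

0.0323 ± 0.00454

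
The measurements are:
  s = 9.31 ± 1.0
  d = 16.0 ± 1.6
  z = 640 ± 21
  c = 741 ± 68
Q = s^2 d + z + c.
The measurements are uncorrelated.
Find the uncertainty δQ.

Let p = s^2·d = 1390. δp/p = √((2·δs/s)² + (1·δd/d)²) = √(0.0461 + 0.0100) = 0.237, so δp = 329.
Q = p + z + c: δQ = √(δp² + δz² + δc²) = √(1.08e+05 + 441 + 4620) = 336

336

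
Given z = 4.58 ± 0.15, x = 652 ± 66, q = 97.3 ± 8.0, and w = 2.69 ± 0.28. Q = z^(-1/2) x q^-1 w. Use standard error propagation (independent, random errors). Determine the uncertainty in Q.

Q is a product of powers, so relative uncertainties combine in quadrature:
  (−½·δz/z)² = (-0.5×0.0328)² = 0.000268;  (1·δx/x)² = (1×0.101)² = 0.0102;  (-1·δq/q)² = (-1×0.0822)² = 0.00676;  (1·δw/w)² = (1×0.104)² = 0.0108
δQ/Q = √(0.0281) = 0.168
Q = 8.42, so δQ = 0.168 × 8.42 = 1.41.

1.41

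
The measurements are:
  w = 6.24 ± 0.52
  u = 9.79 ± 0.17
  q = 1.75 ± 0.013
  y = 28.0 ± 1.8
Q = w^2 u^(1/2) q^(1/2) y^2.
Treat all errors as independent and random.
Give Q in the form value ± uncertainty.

Since Q is a product/quotient, work with relative uncertainties:
  (2·δw/w)² = (2×0.0833)² = 0.0278;  (½·δu/u)² = (0.5×0.0174)² = 7.54e-05;  (½·δq/q)² = (0.5×0.00743)² = 1.38e-05;  (2·δy/y)² = (2×0.0643)² = 0.0165
δQ/Q = √(0.0444) = 0.211
Q = 1.26e+05, so δQ = 0.211 × 1.26e+05 = 26600.

(1.26 ± 0.266) × 10^5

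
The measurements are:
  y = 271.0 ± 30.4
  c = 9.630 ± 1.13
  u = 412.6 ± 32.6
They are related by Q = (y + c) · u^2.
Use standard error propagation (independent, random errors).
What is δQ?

9.15e+06

Let w = y + c = 280.6. δw = √(δy² + δc²) = √(924 + 1.28) = 30.4, so δw/w = 0.108.
Q is then a monomial in w, u:
δQ/Q = √((δw/w)² + (2·δu/u)²) = √(0.0118 + 0.0250) = 0.192
Q = 4.777e+07, so δQ = 0.192 × 4.777e+07 = 9.15e+06.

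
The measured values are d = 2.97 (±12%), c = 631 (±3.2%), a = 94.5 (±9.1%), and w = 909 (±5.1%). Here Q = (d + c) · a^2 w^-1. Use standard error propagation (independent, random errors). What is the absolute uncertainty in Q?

1190

Let u = d + c = 634. δu = √(δd² + δc²) = √(0.127 + 408) = 20.2, so δu/u = 0.0319.
Q is then a monomial in u, a, w:
δQ/Q = √((δu/u)² + (2·δa/a)² + (-1·δw/w)²) = √(0.00101 + 0.0331 + 0.00260) = 0.192
Q = 6230, so δQ = 0.192 × 6230 = 1190.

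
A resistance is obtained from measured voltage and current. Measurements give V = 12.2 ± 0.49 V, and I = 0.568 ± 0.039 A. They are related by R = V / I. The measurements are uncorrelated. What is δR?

1.71 Ω

Products/powers → add relative errors in quadrature, weighted by exponent:
  (1·δV/V)² = (1×0.0402)² = 0.00161;  (-1·δI/I)² = (-1×0.0687)² = 0.00471
δR/R = √(0.00633) = 0.0795
R = 21.5 Ω, so δR = 0.0795 × 21.5 = 1.71 Ω.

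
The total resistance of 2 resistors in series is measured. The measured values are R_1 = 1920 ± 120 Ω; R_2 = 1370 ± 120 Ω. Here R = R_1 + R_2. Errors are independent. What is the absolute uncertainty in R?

R is a linear combination, so absolute uncertainties add in quadrature:
  (δR_1)² = 14400;  (δR_2)² = 14400
δR = √(28800) = 170 Ω

170 Ω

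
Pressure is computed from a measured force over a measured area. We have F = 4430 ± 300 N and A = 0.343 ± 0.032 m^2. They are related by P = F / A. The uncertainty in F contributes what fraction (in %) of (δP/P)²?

34.5%

(δP/P)² = (1·δF/F)² + (-1·δA/A)²
  F term: (1×0.0677)² = 0.00459
  A term: (-1×0.0933)² = 0.00870
Total = 0.0133. Share from F = 0.00459/0.0133 = 0.345.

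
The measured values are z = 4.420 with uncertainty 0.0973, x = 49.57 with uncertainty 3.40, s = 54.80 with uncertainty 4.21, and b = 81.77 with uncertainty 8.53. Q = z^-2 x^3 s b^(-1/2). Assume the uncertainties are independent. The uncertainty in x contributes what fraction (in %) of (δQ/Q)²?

80.0%

(δQ/Q)² = (-2·δz/z)² + (3·δx/x)² + (1·δs/s)² + (−½·δb/b)²
  z term: (-2×0.0220)² = 0.00194
  x term: (3×0.0686)² = 0.0423
  s term: (1×0.0768)² = 0.00590
  b term: (-0.5×0.104)² = 0.00272
Total = 0.0529. Share from x = 0.0423/0.0529 = 0.800.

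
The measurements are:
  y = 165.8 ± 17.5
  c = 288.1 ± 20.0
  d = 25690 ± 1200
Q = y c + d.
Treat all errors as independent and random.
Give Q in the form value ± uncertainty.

73460 ± 6150

Let p = y·c = 47770. δp/p = √((1·δy/y)² + (1·δc/c)²) = √(0.0111 + 0.00482) = 0.126, so δp = 6030.
Q = p + d: δQ = √(δp² + δd²) = √(3.64e+07 + 1.44e+06) = 6150
Q = 73460.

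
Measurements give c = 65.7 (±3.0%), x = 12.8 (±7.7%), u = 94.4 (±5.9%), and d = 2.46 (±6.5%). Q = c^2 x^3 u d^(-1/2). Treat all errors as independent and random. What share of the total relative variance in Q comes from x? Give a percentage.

86.8%

(δQ/Q)² = (2·δc/c)² + (3·δx/x)² + (1·δu/u)² + (−½·δd/d)²
  c term: (2×0.0300)² = 0.00360
  x term: (3×0.0770)² = 0.0534
  u term: (1×0.0590)² = 0.00348
  d term: (-0.5×0.0650)² = 0.00106
Total = 0.0615. Share from x = 0.0534/0.0615 = 0.868.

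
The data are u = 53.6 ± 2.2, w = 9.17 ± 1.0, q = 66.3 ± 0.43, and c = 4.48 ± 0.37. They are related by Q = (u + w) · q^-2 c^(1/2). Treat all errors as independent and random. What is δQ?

0.00175

Let h = u + w = 62.8. δh = √(δu² + δw²) = √(4.84 + 1.00) = 2.42, so δh/h = 0.0385.
Q is then a monomial in h, q, c:
δQ/Q = √((δh/h)² + (-2·δq/q)² + (½·δc/c)²) = √(0.00148 + 0.000168 + 0.00171) = 0.0579
Q = 0.0302, so δQ = 0.0579 × 0.0302 = 0.00175.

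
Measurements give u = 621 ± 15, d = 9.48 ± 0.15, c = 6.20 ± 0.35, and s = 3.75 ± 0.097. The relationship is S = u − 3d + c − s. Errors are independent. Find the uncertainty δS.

15.0

Each term contributes (cᵢ δxᵢ)² to (δS)²:
  (δu)² = 225;  (3·δd)² = 0.202;  (δc)² = 0.122;  (δs)² = 0.00941
δS = √(225) = 15.0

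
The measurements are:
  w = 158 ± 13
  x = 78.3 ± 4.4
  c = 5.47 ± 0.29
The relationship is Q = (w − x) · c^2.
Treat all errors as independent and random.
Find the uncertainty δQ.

482

Let u = w − x = 79.7. δu = √(δw² + δx²) = √(169 + 19.4) = 13.7, so δu/u = 0.172.
Q is then a monomial in u, c:
δQ/Q = √((δu/u)² + (2·δc/c)²) = √(0.0297 + 0.0112) = 0.202
Q = 2380, so δQ = 0.202 × 2380 = 482.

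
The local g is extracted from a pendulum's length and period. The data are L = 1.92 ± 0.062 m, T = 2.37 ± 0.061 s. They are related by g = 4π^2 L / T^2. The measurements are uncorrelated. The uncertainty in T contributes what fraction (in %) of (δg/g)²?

(δg/g)² = (1·δL/L)² + (-2·δT/T)²
  L term: (1×0.0323)² = 0.00104
  T term: (-2×0.0257)² = 0.00265
Total = 0.00369. Share from T = 0.00265/0.00369 = 0.718.

71.8%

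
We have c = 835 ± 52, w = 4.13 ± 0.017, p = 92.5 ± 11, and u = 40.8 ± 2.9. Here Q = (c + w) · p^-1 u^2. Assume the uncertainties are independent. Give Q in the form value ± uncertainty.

15100 ± 2950

Let h = c + w = 839. δh = √(δc² + δw²) = √(2700 + 0.000289) = 52.0, so δh/h = 0.0620.
Q is then a monomial in h, p, u:
δQ/Q = √((δh/h)² + (-1·δp/p)² + (2·δu/u)²) = √(0.00384 + 0.0141 + 0.0202) = 0.195
Q = 15100, so δQ = 0.195 × 15100 = 2950.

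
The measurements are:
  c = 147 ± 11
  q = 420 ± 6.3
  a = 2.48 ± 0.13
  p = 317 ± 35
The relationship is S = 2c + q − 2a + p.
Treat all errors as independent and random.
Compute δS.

41.8

Absolute uncertainties add in quadrature for a linear combination:
  (2·δc)² = 484;  (δq)² = 39.7;  (2·δa)² = 0.0676;  (δp)² = 1220
δS = √(1750) = 41.8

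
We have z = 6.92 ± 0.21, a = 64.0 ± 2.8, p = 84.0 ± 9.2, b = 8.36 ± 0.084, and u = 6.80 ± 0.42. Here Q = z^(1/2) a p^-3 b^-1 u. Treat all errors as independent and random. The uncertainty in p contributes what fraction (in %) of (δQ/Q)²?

(δQ/Q)² = (½·δz/z)² + (1·δa/a)² + (-3·δp/p)² + (-1·δb/b)² + (1·δu/u)²
  z term: (0.5×0.0303)² = 0.000230
  a term: (1×0.0437)² = 0.00191
  p term: (-3×0.110)² = 0.108
  b term: (-1×0.0100)² = 0.000101
  u term: (1×0.0618)² = 0.00381
Total = 0.114. Share from p = 0.108/0.114 = 0.947.

94.7%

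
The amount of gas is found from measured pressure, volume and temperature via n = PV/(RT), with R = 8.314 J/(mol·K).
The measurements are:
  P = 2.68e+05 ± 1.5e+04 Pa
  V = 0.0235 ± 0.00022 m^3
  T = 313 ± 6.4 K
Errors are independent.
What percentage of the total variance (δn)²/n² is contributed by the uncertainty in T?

11.5%

(δn/n)² = (1·δP/P)² + (1·δV/V)² + (-1·δT/T)²
  P term: (1×0.0560)² = 0.00313
  V term: (1×0.00936)² = 8.76e-05
  T term: (-1×0.0204)² = 0.000418
Total = 0.00364. Share from T = 0.000418/0.00364 = 0.115.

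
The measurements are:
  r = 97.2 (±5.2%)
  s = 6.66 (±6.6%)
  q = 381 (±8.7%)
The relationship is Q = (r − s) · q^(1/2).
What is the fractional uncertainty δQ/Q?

0.0709

Let u = r − s = 90.5. δu = √(δr² + δs²) = √(25.5 + 0.193) = 5.07, so δu/u = 0.0560.
Q is then a monomial in u, q:
δQ/Q = √((δu/u)² + (½·δq/q)²) = √(0.00314 + 0.00189) = 0.0709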